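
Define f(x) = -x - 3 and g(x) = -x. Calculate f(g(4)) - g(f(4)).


f(g(4)) = 1
g(f(4)) = 7
Difference = -6

-6


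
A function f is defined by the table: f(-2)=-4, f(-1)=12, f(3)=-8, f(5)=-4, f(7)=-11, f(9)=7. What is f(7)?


Reading from the table at x = 7

-11


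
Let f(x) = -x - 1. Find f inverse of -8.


Solve -x - 1 = -8
x = (-8 + 1) / (-1) = 7

7


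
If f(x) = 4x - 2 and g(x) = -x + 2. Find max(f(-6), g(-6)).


f(-6) = -26
g(-6) = 8
max = 8

8


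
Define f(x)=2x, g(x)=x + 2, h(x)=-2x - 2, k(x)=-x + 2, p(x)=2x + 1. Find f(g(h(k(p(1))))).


p(1) = 3
k(3) = -1
h(-1) = 0
g(0) = 2
f(2) = 4

4


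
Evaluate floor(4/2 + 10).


4/2 = 2
2 + 10 = 12
floor(12) = 12

12


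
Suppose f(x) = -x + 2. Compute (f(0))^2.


f(0) = 2
(2)^2 = 4

4


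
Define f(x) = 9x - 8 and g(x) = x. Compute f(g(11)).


g(11) = 11
f(11) = 91

91


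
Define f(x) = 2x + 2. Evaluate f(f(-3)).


f(-3) = -4
f(-4) = -6

-6


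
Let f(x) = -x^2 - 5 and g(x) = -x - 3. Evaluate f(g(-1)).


g(-1) = -2
f(-2) = (-1)*(-2)^2 - 5 = -9

-9


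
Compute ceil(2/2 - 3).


2/2 = 1
1 - 3 = -2
ceil(-2) = -2

-2


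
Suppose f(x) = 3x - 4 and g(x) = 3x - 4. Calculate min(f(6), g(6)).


f(6) = 14
g(6) = 14
min = 14

14


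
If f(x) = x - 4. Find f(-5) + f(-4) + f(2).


f(-5) = -9
f(-4) = -8
f(2) = -2
Sum = -19

-19


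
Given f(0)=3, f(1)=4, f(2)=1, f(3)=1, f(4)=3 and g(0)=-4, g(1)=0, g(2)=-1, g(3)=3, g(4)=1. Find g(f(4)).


f(4) = 3
g(3) = 3

3


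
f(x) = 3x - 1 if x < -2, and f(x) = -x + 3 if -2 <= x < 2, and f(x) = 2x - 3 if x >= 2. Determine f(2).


1


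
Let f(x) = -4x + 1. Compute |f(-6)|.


f(-6) = 25
|25| = 25

25


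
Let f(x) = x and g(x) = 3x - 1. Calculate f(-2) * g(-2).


14


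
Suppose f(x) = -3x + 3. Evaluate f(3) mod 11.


f(3) = -6
-6 mod 11 = 5

5


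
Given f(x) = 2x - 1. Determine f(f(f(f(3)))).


f(3) = 5
f(5) = 9
f(9) = 17
f(17) = 33

33


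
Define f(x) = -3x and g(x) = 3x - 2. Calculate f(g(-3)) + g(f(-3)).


f(g(-3)) = 33
g(f(-3)) = 25
Sum = 58

58


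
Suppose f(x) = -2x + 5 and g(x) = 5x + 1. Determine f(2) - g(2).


-10


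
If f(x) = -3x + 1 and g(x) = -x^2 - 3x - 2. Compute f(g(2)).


g(2) = -12
f(-12) = 37

37


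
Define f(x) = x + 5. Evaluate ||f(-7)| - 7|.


f(-7) = -2
|-2| = 2
|2 - 7| = 5

5


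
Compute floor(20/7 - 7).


20/7 = 2.8571
2.8571 - 7 = -4.1429
floor(-4.1429) = -5

-5


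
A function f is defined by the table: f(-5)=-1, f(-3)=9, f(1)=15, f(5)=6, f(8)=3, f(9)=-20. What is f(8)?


Reading from the table at x = 8

3


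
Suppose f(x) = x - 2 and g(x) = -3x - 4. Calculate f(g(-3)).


g(-3) = 5
f(5) = 3

3


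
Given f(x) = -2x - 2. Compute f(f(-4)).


f(-4) = 6
f(6) = -14

-14


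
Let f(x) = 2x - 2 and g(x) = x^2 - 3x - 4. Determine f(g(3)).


g(3) = -4
f(-4) = -10

-10


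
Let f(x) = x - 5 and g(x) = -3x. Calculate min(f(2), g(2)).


-6


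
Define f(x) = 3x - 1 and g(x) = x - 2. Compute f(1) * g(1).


f(1) = 2
g(1) = -1
Product = -2

-2


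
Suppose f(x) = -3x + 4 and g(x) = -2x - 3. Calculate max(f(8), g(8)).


f(8) = -20
g(8) = -19
max = -19

-19


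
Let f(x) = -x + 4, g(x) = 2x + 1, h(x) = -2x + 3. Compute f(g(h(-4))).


-19


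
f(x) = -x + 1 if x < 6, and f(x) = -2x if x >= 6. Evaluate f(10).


10 satisfies x >= 6
f(10) = -20

-20


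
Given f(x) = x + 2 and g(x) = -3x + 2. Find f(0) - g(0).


f(0) = 2
g(0) = 2
Difference = 0

0


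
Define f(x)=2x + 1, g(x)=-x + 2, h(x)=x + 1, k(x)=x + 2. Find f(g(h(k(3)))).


-7


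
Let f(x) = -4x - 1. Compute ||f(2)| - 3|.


6


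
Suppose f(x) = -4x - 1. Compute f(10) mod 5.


f(10) = -41
-41 mod 5 = 4

4


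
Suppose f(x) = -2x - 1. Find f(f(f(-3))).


f(-3) = 5
f(5) = -11
f(-11) = 21

21


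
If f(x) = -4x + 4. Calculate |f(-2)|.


f(-2) = 12
|12| = 12

12


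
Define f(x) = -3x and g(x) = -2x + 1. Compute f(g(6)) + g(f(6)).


f(g(6)) = 33
g(f(6)) = 37
Sum = 70

70


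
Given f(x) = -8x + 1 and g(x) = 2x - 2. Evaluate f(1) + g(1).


f(1) = -7
g(1) = 0
Sum = -7

-7


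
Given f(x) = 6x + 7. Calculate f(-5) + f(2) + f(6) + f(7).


f(-5) = -23
f(2) = 19
f(6) = 43
f(7) = 49
Sum = 88

88


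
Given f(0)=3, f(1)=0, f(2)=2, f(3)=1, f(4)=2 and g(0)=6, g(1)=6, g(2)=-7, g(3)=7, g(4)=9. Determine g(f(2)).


f(2) = 2
g(2) = -7

-7


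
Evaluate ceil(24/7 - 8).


24/7 = 3.4286
3.4286 - 8 = -4.5714
ceil(-4.5714) = -4

-4


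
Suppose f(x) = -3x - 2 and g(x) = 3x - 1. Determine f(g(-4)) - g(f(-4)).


f(g(-4)) = 37
g(f(-4)) = 29
Difference = 8

8


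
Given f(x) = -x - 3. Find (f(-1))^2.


f(-1) = -2
(-2)^2 = 4

4


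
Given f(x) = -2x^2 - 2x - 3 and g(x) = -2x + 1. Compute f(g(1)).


g(1) = -1
f(-1) = (-2)*(-1)^2 - 2*(-1) - 3 = -3

-3


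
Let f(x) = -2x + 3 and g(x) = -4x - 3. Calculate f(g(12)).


105


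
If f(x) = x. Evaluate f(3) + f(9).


f(3) = 3
f(9) = 9
Sum = 12

12


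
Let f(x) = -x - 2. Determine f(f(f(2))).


f(2) = -4
f(-4) = 2
f(2) = -4

-4


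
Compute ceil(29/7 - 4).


29/7 = 4.1429
4.1429 - 4 = 0.1429
ceil(0.1429) = 1

1


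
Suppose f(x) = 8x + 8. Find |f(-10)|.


72


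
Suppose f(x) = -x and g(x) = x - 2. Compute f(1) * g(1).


f(1) = -1
g(1) = -1
Product = 1

1


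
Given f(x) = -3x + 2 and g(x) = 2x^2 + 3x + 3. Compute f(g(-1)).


g(-1) = 2
f(2) = -4

-4


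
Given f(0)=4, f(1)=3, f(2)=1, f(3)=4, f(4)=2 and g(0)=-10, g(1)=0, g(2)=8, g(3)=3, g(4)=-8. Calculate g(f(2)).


f(2) = 1
g(1) = 0

0


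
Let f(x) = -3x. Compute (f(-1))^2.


9


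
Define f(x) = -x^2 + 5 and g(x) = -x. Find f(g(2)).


g(2) = -2
f(-2) = (-1)*(-2)^2 + 5 = 1

1


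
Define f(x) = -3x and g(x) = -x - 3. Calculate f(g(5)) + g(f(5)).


f(g(5)) = 24
g(f(5)) = 12
Sum = 36

36


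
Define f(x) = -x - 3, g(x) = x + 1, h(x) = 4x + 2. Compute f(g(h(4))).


h(4) = 18
g(18) = 19
f(19) = -22

-22


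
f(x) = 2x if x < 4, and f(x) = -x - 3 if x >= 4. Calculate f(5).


-8


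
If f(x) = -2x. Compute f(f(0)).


f(0) = 0
f(0) = 0

0


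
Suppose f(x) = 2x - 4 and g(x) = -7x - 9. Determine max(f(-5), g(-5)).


f(-5) = -14
g(-5) = 26
max = 26

26


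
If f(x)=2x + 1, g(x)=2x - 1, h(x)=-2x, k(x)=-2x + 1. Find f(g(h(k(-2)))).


-41


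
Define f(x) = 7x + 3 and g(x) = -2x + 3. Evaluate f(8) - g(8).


72


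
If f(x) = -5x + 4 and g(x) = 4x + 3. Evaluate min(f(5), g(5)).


f(5) = -21
g(5) = 23
min = -21

-21


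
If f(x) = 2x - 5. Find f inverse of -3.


1


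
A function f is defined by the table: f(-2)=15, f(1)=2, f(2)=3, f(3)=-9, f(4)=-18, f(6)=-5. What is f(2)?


Reading from the table at x = 2

3


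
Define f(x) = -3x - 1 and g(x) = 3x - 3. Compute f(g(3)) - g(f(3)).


f(g(3)) = -19
g(f(3)) = -33
Difference = 14

14


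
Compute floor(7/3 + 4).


7/3 = 2.3333
2.3333 + 4 = 6.3333
floor(6.3333) = 6

6


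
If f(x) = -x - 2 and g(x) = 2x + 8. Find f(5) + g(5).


f(5) = -7
g(5) = 18
Sum = 11

11


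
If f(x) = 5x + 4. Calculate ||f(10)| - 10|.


f(10) = 54
|54| = 54
|54 - 10| = 44

44


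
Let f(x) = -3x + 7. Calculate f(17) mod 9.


f(17) = -44
-44 mod 9 = 1

1


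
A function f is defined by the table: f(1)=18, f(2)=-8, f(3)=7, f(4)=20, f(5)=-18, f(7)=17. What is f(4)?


20


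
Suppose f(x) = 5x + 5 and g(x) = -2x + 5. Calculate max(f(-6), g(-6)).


f(-6) = -25
g(-6) = 17
max = 17

17


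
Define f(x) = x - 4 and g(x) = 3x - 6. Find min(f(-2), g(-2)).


f(-2) = -6
g(-2) = -12
min = -12

-12


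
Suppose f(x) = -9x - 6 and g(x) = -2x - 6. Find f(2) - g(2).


f(2) = -24
g(2) = -10
Difference = -14

-14


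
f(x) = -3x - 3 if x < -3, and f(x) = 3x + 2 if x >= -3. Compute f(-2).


-2 satisfies x >= -3
f(-2) = -4

-4


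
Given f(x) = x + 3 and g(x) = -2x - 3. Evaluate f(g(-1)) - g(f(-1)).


9


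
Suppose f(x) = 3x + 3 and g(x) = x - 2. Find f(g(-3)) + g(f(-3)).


-20


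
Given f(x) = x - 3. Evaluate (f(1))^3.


f(1) = -2
(-2)^3 = -8

-8


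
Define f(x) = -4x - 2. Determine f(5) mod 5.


f(5) = -22
-22 mod 5 = 3

3


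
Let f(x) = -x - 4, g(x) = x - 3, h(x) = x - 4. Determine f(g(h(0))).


3


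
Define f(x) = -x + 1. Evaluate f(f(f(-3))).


f(-3) = 4
f(4) = -3
f(-3) = 4

4


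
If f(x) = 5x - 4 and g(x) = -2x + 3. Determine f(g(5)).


g(5) = -7
f(-7) = -39

-39


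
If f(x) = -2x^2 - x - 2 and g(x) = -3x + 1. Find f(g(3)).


g(3) = -8
f(-8) = (-2)*(-8)^2 - 1*(-8) - 2 = -122

-122


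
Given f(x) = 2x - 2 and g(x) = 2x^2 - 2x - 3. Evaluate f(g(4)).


g(4) = 21
f(21) = 40

40


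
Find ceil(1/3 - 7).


1/3 = 0.3333
0.3333 - 7 = -6.6667
ceil(-6.6667) = -6

-6


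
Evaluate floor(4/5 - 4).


4/5 = 0.8
0.8 - 4 = -3.2
floor(-3.2) = -4

-4


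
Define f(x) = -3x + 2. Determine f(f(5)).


41


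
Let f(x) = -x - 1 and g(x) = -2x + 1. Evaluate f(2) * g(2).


f(2) = -3
g(2) = -3
Product = 9

9


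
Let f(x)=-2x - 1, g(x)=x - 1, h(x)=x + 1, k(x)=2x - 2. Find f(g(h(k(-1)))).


k(-1) = -4
h(-4) = -3
g(-3) = -4
f(-4) = 7

7


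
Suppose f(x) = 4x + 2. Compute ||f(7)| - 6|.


f(7) = 30
|30| = 30
|30 - 6| = 24

24


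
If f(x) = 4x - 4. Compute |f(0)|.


4


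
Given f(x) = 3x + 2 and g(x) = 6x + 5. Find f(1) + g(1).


f(1) = 5
g(1) = 11
Sum = 16

16


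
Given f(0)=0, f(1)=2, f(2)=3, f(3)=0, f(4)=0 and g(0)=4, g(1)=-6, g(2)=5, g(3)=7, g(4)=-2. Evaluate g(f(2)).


f(2) = 3
g(3) = 7

7


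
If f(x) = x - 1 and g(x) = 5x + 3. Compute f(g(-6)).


g(-6) = -27
f(-27) = -28

-28


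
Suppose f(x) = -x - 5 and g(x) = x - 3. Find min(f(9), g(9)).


-14


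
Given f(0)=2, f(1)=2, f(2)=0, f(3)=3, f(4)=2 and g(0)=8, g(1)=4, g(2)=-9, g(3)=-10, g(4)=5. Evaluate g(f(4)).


f(4) = 2
g(2) = -9

-9


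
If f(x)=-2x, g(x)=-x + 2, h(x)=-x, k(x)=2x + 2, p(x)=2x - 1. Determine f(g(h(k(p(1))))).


p(1) = 1
k(1) = 4
h(4) = -4
g(-4) = 6
f(6) = -12

-12


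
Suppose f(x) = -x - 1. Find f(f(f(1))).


f(1) = -2
f(-2) = 1
f(1) = -2

-2


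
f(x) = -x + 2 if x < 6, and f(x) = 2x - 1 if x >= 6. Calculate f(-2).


4


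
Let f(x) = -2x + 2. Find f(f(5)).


f(5) = -8
f(-8) = 18

18


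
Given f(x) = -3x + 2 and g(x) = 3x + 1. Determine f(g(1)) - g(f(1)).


f(g(1)) = -10
g(f(1)) = -2
Difference = -8

-8


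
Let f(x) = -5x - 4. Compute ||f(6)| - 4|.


f(6) = -34
|-34| = 34
|34 - 4| = 30

30


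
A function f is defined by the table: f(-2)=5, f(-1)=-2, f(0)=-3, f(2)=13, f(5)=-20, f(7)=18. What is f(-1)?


Reading from the table at x = -1

-2


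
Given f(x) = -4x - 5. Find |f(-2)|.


f(-2) = 3
|3| = 3

3


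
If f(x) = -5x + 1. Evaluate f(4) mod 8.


f(4) = -19
-19 mod 8 = 5

5


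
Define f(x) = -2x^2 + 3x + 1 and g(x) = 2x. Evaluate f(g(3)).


g(3) = 6
f(6) = (-2)*(6)^2 + 3*(6) + 1 = -53

-53


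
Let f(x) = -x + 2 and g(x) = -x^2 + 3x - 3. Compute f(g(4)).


g(4) = -7
f(-7) = 9

9


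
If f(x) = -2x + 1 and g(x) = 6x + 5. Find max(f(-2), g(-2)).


f(-2) = 5
g(-2) = -7
max = 5

5


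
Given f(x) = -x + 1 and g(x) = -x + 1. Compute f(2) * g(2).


1


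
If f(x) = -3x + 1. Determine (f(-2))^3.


f(-2) = 7
(7)^3 = 343

343


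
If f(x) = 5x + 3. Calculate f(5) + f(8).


f(5) = 28
f(8) = 43
Sum = 71

71


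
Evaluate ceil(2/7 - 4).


2/7 = 0.2857
0.2857 - 4 = -3.7143
ceil(-3.7143) = -3

-3


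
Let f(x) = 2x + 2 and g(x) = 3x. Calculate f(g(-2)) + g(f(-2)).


f(g(-2)) = -10
g(f(-2)) = -6
Sum = -16

-16


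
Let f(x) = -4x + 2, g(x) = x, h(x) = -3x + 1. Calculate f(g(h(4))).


h(4) = -11
g(-11) = -11
f(-11) = 46

46


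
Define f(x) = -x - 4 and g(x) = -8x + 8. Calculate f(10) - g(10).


f(10) = -14
g(10) = -72
Difference = 58

58


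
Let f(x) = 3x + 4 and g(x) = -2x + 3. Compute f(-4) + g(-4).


f(-4) = -8
g(-4) = 11
Sum = 3

3


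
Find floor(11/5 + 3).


11/5 = 2.2
2.2 + 3 = 5.2
floor(5.2) = 5

5


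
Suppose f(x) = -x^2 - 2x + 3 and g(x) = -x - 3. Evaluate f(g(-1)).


g(-1) = -2
f(-2) = (-1)*(-2)^2 - 2*(-2) + 3 = 3

3


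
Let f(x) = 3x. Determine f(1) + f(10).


f(1) = 3
f(10) = 30
Sum = 33

33


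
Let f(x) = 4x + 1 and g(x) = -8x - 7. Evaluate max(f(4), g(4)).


17


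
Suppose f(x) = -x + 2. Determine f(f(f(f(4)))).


4


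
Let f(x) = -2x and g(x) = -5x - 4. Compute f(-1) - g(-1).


f(-1) = 2
g(-1) = 1
Difference = 1

1


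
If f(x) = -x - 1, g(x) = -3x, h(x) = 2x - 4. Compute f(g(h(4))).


h(4) = 4
g(4) = -12
f(-12) = 11

11


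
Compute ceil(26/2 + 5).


26/2 = 13
13 + 5 = 18
ceil(18) = 18

18


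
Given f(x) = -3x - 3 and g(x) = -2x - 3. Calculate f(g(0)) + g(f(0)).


9


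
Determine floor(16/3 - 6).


-1


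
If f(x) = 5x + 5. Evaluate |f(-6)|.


25


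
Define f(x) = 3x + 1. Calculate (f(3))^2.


100


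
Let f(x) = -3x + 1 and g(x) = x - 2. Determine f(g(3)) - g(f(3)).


f(g(3)) = -2
g(f(3)) = -10
Difference = 8

8


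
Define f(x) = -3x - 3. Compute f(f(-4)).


f(-4) = 9
f(9) = -30

-30


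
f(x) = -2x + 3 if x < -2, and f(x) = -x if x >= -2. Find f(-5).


-5 satisfies x < -2
f(-5) = 13

13


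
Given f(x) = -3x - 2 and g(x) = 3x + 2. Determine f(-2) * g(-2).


f(-2) = 4
g(-2) = -4
Product = -16

-16


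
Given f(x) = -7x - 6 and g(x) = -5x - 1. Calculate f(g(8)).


g(8) = -41
f(-41) = 281

281


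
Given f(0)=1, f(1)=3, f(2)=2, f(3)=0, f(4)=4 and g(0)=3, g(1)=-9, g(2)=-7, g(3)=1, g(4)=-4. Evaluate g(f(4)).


f(4) = 4
g(4) = -4

-4


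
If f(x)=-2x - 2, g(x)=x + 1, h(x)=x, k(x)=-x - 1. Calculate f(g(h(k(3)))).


k(3) = -4
h(-4) = -4
g(-4) = -3
f(-3) = 4

4


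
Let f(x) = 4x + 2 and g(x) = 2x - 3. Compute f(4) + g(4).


f(4) = 18
g(4) = 5
Sum = 23

23


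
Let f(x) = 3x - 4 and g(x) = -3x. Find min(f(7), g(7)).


-21


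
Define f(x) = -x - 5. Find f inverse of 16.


Solve -x - 5 = 16
x = (16 + 5) / (-1) = -21

-21


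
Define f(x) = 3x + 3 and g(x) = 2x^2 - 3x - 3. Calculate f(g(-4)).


g(-4) = 41
f(41) = 126

126


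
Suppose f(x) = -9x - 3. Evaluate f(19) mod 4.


f(19) = -174
-174 mod 4 = 2

2


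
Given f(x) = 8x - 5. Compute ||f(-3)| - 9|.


f(-3) = -29
|-29| = 29
|29 - 9| = 20

20


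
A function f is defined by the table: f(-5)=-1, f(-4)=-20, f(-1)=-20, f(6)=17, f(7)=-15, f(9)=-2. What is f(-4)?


Reading from the table at x = -4

-20


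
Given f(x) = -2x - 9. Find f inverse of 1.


Solve -2x - 9 = 1
x = (1 + 9) / (-2) = -5

-5


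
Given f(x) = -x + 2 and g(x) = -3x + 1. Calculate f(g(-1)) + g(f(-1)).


f(g(-1)) = -2
g(f(-1)) = -8
Sum = -10

-10


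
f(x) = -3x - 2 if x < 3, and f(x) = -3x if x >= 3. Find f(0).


0 satisfies x < 3
f(0) = -2

-2


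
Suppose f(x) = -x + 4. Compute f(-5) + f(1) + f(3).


f(-5) = 9
f(1) = 3
f(3) = 1
Sum = 13

13


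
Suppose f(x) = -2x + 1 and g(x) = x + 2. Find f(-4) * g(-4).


f(-4) = 9
g(-4) = -2
Product = -18

-18


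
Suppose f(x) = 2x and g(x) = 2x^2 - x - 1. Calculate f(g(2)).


g(2) = 5
f(5) = 10

10


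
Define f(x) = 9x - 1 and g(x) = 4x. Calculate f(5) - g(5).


f(5) = 44
g(5) = 20
Difference = 24

24


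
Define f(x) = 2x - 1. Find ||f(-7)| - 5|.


f(-7) = -15
|-15| = 15
|15 - 5| = 10

10


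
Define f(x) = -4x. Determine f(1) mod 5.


f(1) = -4
-4 mod 5 = 1

1


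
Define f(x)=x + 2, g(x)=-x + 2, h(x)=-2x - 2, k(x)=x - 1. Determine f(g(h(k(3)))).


k(3) = 2
h(2) = -6
g(-6) = 8
f(8) = 10

10


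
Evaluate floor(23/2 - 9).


23/2 = 11.5
11.5 - 9 = 2.5
floor(2.5) = 2

2


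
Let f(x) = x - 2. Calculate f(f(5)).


f(5) = 3
f(3) = 1

1


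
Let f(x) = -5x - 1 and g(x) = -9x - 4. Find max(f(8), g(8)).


-41


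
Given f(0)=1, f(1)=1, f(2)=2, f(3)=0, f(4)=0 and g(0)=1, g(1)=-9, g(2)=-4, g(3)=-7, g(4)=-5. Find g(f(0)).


-9


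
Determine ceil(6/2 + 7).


6/2 = 3
3 + 7 = 10
ceil(10) = 10

10


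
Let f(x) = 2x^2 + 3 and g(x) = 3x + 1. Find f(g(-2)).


g(-2) = -5
f(-5) = 2*(-5)^2 + 3 = 53

53


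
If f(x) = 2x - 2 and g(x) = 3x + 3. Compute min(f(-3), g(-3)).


-8


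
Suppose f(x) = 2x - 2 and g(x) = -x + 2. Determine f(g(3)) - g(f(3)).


-2


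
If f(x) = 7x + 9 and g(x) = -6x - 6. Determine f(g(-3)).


g(-3) = 12
f(12) = 93

93


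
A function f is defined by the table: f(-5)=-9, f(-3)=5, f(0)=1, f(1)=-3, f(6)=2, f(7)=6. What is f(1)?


-3


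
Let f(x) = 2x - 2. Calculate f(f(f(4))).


f(4) = 6
f(6) = 10
f(10) = 18

18


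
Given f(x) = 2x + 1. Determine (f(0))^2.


f(0) = 1
(1)^2 = 1

1


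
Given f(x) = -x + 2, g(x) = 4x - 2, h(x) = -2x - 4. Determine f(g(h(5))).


h(5) = -14
g(-14) = -58
f(-58) = 60

60


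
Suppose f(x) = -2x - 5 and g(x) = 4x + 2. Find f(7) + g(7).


11


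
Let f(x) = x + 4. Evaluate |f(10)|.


f(10) = 14
|14| = 14

14


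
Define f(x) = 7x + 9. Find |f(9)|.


f(9) = 72
|72| = 72

72


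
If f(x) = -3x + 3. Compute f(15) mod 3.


f(15) = -42
-42 mod 3 = 0

0


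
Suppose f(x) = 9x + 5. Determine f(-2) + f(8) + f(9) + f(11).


f(-2) = -13
f(8) = 77
f(9) = 86
f(11) = 104
Sum = 254

254


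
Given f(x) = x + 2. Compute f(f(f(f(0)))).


f(0) = 2
f(2) = 4
f(4) = 6
f(6) = 8

8


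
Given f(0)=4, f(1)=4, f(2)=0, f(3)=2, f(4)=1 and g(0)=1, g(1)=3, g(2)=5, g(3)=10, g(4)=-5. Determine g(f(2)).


f(2) = 0
g(0) = 1

1


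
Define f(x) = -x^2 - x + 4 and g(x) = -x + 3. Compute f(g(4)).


g(4) = -1
f(-1) = (-1)*(-1)^2 - 1*(-1) + 4 = 4

4


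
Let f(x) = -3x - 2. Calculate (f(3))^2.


121


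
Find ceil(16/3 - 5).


1


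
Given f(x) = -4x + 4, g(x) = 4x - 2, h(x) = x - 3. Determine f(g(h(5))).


h(5) = 2
g(2) = 6
f(6) = -20

-20


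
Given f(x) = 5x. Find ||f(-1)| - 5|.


f(-1) = -5
|-5| = 5
|5 - 5| = 0

0


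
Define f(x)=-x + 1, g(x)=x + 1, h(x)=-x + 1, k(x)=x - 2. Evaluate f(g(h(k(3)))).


k(3) = 1
h(1) = 0
g(0) = 1
f(1) = 0

0


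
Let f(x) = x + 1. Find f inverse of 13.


12


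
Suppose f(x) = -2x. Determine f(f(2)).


8


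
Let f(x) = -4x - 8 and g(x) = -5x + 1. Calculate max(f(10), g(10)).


f(10) = -48
g(10) = -49
max = -48

-48


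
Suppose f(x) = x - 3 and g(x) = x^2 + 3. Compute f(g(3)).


g(3) = 12
f(12) = 9

9


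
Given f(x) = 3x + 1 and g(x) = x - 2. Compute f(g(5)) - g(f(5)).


f(g(5)) = 10
g(f(5)) = 14
Difference = -4

-4


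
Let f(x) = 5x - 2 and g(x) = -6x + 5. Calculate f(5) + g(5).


f(5) = 23
g(5) = -25
Sum = -2

-2


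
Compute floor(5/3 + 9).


5/3 = 1.6667
1.6667 + 9 = 10.6667
floor(10.6667) = 10

10


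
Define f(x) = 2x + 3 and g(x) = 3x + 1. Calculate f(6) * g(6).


285


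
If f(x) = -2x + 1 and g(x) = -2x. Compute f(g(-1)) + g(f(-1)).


f(g(-1)) = -3
g(f(-1)) = -6
Sum = -9

-9


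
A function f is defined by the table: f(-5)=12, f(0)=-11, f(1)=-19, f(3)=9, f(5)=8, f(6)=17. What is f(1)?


Reading from the table at x = 1

-19


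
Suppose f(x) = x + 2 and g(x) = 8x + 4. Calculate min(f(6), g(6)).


f(6) = 8
g(6) = 52
min = 8

8


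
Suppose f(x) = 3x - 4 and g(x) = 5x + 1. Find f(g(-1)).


g(-1) = -4
f(-4) = -16

-16


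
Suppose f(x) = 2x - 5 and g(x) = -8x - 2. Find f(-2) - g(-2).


f(-2) = -9
g(-2) = 14
Difference = -23

-23


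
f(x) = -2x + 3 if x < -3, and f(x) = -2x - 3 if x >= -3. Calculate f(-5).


-5 satisfies x < -3
f(-5) = 13

13


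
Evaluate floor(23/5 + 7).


23/5 = 4.6
4.6 + 7 = 11.6
floor(11.6) = 11

11


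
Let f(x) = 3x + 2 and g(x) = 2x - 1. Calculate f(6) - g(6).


f(6) = 20
g(6) = 11
Difference = 9

9


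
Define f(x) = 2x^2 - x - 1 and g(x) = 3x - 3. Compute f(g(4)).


g(4) = 9
f(9) = 2*(9)^2 - 1*(9) - 1 = 152

152


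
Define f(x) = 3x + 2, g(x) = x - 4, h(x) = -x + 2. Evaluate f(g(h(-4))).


h(-4) = 6
g(6) = 2
f(2) = 8

8


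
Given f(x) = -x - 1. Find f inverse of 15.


-16


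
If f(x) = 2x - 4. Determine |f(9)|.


f(9) = 14
|14| = 14

14


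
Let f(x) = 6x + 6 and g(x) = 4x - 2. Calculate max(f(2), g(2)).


18


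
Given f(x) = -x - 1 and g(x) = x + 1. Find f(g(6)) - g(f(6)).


f(g(6)) = -8
g(f(6)) = -6
Difference = -2

-2


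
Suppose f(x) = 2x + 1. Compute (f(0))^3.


f(0) = 1
(1)^3 = 1

1


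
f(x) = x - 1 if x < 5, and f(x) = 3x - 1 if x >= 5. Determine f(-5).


-5 satisfies x < 5
f(-5) = -6

-6


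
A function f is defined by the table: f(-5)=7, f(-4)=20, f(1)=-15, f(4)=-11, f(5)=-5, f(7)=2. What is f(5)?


-5


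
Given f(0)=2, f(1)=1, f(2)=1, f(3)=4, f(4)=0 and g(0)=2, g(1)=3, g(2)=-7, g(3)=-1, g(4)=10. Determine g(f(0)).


-7


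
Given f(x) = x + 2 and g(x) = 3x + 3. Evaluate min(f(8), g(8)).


f(8) = 10
g(8) = 27
min = 10

10


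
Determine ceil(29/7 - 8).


29/7 = 4.1429
4.1429 - 8 = -3.8571
ceil(-3.8571) = -3

-3


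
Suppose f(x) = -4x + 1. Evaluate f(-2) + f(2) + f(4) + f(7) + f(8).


-71


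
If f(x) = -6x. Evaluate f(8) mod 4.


f(8) = -48
-48 mod 4 = 0

0


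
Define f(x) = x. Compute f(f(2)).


f(2) = 2
f(2) = 2

2


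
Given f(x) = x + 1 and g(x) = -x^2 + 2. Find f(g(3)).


g(3) = -7
f(-7) = -6

-6


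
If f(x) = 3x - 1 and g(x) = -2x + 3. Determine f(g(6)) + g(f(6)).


f(g(6)) = -28
g(f(6)) = -31
Sum = -59

-59


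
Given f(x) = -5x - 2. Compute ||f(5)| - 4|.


f(5) = -27
|-27| = 27
|27 - 4| = 23

23


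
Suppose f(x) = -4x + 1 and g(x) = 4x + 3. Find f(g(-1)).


g(-1) = -1
f(-1) = 5

5


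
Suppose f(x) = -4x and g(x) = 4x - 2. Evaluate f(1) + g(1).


f(1) = -4
g(1) = 2
Sum = -2

-2


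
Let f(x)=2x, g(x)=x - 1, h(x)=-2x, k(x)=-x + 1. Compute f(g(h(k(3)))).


k(3) = -2
h(-2) = 4
g(4) = 3
f(3) = 6

6


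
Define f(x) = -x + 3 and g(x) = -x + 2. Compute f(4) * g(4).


2


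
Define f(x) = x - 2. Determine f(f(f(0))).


f(0) = -2
f(-2) = -4
f(-4) = -6

-6


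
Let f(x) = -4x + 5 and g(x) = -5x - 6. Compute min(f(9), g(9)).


f(9) = -31
g(9) = -51
min = -51

-51


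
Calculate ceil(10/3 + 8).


10/3 = 3.3333
3.3333 + 8 = 11.3333
ceil(11.3333) = 12

12


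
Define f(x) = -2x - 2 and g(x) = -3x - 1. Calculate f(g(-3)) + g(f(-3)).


f(g(-3)) = -18
g(f(-3)) = -13
Sum = -31

-31


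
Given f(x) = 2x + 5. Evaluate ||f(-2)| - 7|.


f(-2) = 1
|1| = 1
|1 - 7| = 6

6


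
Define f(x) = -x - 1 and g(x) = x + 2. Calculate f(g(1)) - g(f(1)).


f(g(1)) = -4
g(f(1)) = 0
Difference = -4

-4


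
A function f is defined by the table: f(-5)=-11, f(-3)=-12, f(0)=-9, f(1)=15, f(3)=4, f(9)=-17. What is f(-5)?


Reading from the table at x = -5

-11


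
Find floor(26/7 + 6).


26/7 = 3.7143
3.7143 + 6 = 9.7143
floor(9.7143) = 9

9


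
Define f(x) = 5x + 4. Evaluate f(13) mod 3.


f(13) = 69
69 mod 3 = 0

0


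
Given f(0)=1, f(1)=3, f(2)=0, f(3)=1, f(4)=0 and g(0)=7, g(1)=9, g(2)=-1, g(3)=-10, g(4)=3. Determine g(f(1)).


f(1) = 3
g(3) = -10

-10


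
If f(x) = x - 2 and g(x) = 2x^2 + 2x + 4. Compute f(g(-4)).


g(-4) = 28
f(28) = 26

26


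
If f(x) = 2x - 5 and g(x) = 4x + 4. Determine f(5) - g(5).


f(5) = 5
g(5) = 24
Difference = -19

-19


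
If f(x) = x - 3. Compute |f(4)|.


1


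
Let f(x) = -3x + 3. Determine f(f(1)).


f(1) = 0
f(0) = 3

3


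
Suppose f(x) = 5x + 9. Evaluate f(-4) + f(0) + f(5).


32


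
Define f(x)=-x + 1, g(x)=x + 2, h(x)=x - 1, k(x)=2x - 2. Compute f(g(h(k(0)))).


2


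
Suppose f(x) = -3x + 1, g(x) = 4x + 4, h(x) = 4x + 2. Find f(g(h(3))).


h(3) = 14
g(14) = 60
f(60) = -179

-179


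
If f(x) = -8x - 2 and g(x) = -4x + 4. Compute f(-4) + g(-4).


50


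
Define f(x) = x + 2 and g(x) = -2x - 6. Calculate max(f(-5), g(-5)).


4


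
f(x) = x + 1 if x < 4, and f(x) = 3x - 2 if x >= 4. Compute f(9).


9 satisfies x >= 4
f(9) = 25

25


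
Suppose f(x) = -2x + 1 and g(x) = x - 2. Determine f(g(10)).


-15


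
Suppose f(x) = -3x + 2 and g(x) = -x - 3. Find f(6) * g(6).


f(6) = -16
g(6) = -9
Product = 144

144


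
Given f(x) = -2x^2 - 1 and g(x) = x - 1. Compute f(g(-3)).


g(-3) = -4
f(-4) = (-2)*(-4)^2 - 1 = -33

-33


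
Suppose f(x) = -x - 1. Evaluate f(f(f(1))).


f(1) = -2
f(-2) = 1
f(1) = -2

-2


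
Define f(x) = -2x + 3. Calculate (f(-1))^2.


25


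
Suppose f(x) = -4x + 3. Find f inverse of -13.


Solve -4x + 3 = -13
x = (-13 - 3) / (-4) = 4

4


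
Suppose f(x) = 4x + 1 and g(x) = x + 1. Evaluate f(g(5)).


g(5) = 6
f(6) = 25

25


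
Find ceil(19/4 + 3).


19/4 = 4.75
4.75 + 3 = 7.75
ceil(7.75) = 8

8


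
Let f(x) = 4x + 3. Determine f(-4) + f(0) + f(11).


f(-4) = -13
f(0) = 3
f(11) = 47
Sum = 37

37


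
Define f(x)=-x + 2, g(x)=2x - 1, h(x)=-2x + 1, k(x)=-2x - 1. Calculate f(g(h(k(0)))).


k(0) = -1
h(-1) = 3
g(3) = 5
f(5) = -3

-3


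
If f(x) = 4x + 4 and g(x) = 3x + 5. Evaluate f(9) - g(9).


f(9) = 40
g(9) = 32
Difference = 8

8


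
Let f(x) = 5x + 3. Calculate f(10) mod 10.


f(10) = 53
53 mod 10 = 3

3


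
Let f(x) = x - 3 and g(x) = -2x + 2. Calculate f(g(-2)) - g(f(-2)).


f(g(-2)) = 3
g(f(-2)) = 12
Difference = -9

-9


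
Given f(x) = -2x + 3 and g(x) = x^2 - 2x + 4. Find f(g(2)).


-5


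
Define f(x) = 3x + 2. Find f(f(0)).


f(0) = 2
f(2) = 8

8


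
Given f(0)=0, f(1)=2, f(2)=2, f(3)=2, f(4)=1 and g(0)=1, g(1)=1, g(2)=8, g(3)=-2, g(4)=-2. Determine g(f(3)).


f(3) = 2
g(2) = 8

8


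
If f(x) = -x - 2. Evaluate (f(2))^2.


f(2) = -4
(-4)^2 = 16

16


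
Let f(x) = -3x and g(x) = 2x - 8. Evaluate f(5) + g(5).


f(5) = -15
g(5) = 2
Sum = -13

-13


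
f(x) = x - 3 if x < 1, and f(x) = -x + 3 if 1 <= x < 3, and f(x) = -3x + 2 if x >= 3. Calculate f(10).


10 satisfies x >= 3
f(10) = -28

-28


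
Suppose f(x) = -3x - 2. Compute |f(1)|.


5


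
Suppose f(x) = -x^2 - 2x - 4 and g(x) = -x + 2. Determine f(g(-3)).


g(-3) = 5
f(5) = (-1)*(5)^2 - 2*(5) - 4 = -39

-39


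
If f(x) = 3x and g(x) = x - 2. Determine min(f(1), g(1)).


f(1) = 3
g(1) = -1
min = -1

-1


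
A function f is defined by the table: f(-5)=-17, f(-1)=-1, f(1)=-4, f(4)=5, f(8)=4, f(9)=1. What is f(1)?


Reading from the table at x = 1

-4


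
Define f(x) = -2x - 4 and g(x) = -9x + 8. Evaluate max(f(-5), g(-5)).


53


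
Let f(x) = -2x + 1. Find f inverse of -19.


Solve -2x + 1 = -19
x = (-19 - 1) / (-2) = 10

10


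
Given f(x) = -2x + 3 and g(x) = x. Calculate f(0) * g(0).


f(0) = 3
g(0) = 0
Product = 0

0


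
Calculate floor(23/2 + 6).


23/2 = 11.5
11.5 + 6 = 17.5
floor(17.5) = 17

17


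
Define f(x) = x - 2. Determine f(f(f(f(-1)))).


-9


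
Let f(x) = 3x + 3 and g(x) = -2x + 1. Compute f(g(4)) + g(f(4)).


f(g(4)) = -18
g(f(4)) = -29
Sum = -47

-47


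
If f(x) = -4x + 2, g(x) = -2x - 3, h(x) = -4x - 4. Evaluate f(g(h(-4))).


110


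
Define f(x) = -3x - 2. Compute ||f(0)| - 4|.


f(0) = -2
|-2| = 2
|2 - 4| = 2

2


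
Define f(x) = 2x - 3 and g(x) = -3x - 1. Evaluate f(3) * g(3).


f(3) = 3
g(3) = -10
Product = -30

-30


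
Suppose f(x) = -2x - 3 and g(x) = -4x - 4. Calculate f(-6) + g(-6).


f(-6) = 9
g(-6) = 20
Sum = 29

29


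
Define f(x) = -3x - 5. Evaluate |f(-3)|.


f(-3) = 4
|4| = 4

4


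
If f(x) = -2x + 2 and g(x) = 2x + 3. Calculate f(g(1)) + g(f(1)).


-5


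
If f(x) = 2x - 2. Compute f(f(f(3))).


f(3) = 4
f(4) = 6
f(6) = 10

10


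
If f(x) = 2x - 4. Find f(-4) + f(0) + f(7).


f(-4) = -12
f(0) = -4
f(7) = 10
Sum = -6

-6


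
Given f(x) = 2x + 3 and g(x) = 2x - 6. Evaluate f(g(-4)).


-25


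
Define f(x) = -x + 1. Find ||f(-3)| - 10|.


f(-3) = 4
|4| = 4
|4 - 10| = 6

6


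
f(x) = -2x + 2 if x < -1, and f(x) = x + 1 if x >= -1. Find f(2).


3


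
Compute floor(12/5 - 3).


12/5 = 2.4
2.4 - 3 = -0.6
floor(-0.6) = -1

-1


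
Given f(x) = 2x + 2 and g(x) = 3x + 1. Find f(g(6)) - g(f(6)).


f(g(6)) = 40
g(f(6)) = 43
Difference = -3

-3


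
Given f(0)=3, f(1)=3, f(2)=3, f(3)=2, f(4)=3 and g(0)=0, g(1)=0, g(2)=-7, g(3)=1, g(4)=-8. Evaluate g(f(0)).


f(0) = 3
g(3) = 1

1


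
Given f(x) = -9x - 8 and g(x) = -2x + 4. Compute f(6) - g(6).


f(6) = -62
g(6) = -8
Difference = -54

-54


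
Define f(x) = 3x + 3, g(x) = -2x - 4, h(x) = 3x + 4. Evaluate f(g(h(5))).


h(5) = 19
g(19) = -42
f(-42) = -123

-123


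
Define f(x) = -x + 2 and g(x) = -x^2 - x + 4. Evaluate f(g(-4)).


g(-4) = -8
f(-8) = 10

10


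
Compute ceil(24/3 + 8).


24/3 = 8
8 + 8 = 16
ceil(16) = 16

16


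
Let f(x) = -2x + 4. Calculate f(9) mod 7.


f(9) = -14
-14 mod 7 = 0

0


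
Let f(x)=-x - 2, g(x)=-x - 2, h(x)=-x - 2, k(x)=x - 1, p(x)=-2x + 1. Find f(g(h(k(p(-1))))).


-4


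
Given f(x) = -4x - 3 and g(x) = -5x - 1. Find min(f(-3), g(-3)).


f(-3) = 9
g(-3) = 14
min = 9

9


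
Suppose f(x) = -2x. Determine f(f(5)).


f(5) = -10
f(-10) = 20

20


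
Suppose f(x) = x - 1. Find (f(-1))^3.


f(-1) = -2
(-2)^3 = -8

-8


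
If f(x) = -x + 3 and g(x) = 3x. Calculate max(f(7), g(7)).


f(7) = -4
g(7) = 21
max = 21

21


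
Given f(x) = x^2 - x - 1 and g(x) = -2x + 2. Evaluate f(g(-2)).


g(-2) = 6
f(6) = 1*(6)^2 - 1*(6) - 1 = 29

29


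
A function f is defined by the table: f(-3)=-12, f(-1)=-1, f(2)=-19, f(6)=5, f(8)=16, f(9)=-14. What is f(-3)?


Reading from the table at x = -3

-12


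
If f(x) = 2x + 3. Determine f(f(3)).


f(3) = 9
f(9) = 21

21


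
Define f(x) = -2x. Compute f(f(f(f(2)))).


f(2) = -4
f(-4) = 8
f(8) = -16
f(-16) = 32

32


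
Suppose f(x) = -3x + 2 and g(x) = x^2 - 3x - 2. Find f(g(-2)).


g(-2) = 8
f(8) = -22

-22


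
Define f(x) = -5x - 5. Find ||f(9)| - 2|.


f(9) = -50
|-50| = 50
|50 - 2| = 48

48


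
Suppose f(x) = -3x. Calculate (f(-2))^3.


f(-2) = 6
(6)^3 = 216

216


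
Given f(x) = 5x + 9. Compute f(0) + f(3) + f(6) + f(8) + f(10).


f(0) = 9
f(3) = 24
f(6) = 39
f(8) = 49
f(10) = 59
Sum = 180

180


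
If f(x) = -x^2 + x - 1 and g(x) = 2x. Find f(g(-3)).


g(-3) = -6
f(-6) = (-1)*(-6)^2 + 1*(-6) - 1 = -43

-43


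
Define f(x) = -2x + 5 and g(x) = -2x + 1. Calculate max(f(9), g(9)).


f(9) = -13
g(9) = -17
max = -13

-13


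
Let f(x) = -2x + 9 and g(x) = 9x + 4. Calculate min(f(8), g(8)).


f(8) = -7
g(8) = 76
min = -7

-7


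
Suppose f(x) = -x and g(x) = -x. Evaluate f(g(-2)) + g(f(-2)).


f(g(-2)) = -2
g(f(-2)) = -2
Sum = -4

-4


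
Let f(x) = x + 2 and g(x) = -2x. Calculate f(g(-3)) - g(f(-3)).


f(g(-3)) = 8
g(f(-3)) = 2
Difference = 6

6


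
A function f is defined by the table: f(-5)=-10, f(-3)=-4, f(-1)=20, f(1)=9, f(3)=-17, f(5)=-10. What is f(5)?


Reading from the table at x = 5

-10


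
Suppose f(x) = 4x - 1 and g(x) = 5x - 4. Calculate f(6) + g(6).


f(6) = 23
g(6) = 26
Sum = 49

49


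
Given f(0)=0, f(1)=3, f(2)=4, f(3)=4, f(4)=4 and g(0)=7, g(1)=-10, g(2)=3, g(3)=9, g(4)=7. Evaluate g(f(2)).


f(2) = 4
g(4) = 7

7


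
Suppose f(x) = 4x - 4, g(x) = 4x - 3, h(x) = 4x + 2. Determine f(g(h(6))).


h(6) = 26
g(26) = 101
f(101) = 400

400


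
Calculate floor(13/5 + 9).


13/5 = 2.6
2.6 + 9 = 11.6
floor(11.6) = 11

11


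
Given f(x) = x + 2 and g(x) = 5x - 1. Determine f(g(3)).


g(3) = 14
f(14) = 16

16


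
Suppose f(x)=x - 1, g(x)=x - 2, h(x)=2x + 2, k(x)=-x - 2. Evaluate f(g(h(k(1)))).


k(1) = -3
h(-3) = -4
g(-4) = -6
f(-6) = -7

-7


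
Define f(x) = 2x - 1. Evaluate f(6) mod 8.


3


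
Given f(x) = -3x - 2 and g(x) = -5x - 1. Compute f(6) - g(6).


f(6) = -20
g(6) = -31
Difference = 11

11


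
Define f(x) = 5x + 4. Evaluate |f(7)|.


f(7) = 39
|39| = 39

39


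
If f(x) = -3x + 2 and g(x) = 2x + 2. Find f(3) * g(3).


f(3) = -7
g(3) = 8
Product = -56

-56


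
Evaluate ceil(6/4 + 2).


4


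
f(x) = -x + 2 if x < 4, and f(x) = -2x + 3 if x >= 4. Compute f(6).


6 satisfies x >= 4
f(6) = -9

-9


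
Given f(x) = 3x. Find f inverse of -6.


Solve 3x = -6
x = (-6) / 3 = -2

-2


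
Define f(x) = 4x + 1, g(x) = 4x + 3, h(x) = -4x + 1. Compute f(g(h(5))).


h(5) = -19
g(-19) = -73
f(-73) = -291

-291


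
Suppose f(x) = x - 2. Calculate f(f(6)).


2


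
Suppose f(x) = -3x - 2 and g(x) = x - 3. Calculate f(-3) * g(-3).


f(-3) = 7
g(-3) = -6
Product = -42

-42


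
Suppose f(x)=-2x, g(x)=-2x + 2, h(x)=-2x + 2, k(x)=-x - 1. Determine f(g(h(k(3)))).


k(3) = -4
h(-4) = 10
g(10) = -18
f(-18) = 36

36


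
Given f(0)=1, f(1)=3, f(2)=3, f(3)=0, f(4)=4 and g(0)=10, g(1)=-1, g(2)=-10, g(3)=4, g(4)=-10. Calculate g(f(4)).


f(4) = 4
g(4) = -10

-10


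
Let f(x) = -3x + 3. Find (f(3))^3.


-216


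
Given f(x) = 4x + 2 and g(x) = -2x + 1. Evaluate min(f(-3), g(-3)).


-10


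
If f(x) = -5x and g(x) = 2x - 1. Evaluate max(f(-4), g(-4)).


f(-4) = 20
g(-4) = -9
max = 20

20


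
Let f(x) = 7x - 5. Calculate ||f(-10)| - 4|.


f(-10) = -75
|-75| = 75
|75 - 4| = 71

71


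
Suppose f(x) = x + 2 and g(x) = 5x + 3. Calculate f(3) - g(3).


f(3) = 5
g(3) = 18
Difference = -13

-13


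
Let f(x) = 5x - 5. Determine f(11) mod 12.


f(11) = 50
50 mod 12 = 2

2


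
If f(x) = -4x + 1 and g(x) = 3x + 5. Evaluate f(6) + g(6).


f(6) = -23
g(6) = 23
Sum = 0

0


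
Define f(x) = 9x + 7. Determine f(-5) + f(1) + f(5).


f(-5) = -38
f(1) = 16
f(5) = 52
Sum = 30

30


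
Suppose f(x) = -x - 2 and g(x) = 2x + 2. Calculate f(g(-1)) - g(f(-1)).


-2


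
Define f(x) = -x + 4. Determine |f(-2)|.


f(-2) = 6
|6| = 6

6


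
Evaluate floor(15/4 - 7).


15/4 = 3.75
3.75 - 7 = -3.25
floor(-3.25) = -4

-4


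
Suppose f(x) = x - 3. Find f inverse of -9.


Solve x - 3 = -9
x = (-9 + 3) / 1 = -6

-6


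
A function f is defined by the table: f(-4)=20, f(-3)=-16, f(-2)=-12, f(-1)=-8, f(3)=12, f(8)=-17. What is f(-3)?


Reading from the table at x = -3

-16


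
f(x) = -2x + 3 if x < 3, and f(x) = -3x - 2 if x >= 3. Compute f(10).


-32


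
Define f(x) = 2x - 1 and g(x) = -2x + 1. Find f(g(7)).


g(7) = -13
f(-13) = -27

-27


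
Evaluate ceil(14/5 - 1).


2


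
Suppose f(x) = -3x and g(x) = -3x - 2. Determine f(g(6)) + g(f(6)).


f(g(6)) = 60
g(f(6)) = 52
Sum = 112

112


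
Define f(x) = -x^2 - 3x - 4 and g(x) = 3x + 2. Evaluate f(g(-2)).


g(-2) = -4
f(-4) = (-1)*(-4)^2 - 3*(-4) - 4 = -8

-8


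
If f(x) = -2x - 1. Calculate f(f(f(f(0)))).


5


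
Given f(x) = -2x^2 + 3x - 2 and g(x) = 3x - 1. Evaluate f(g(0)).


-7


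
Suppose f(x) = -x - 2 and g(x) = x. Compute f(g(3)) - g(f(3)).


0


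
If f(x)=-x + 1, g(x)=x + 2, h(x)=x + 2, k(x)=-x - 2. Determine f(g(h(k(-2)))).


k(-2) = 0
h(0) = 2
g(2) = 4
f(4) = -3

-3


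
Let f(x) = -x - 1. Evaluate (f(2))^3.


f(2) = -3
(-3)^3 = -27

-27


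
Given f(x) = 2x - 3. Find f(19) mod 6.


f(19) = 35
35 mod 6 = 5

5


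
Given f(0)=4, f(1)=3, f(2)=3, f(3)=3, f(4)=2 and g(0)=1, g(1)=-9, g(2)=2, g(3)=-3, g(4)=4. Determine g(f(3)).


f(3) = 3
g(3) = -3

-3


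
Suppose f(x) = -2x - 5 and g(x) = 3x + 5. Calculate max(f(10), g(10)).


35


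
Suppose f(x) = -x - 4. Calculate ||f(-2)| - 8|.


f(-2) = -2
|-2| = 2
|2 - 8| = 6

6


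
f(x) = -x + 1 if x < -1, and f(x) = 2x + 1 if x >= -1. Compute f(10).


10 satisfies x >= -1
f(10) = 21

21


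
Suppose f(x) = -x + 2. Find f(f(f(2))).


f(2) = 0
f(0) = 2
f(2) = 0

0


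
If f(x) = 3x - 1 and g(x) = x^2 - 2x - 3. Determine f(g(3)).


-1


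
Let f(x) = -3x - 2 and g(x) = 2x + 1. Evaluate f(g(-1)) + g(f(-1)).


f(g(-1)) = 1
g(f(-1)) = 3
Sum = 4

4


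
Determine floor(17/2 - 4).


4


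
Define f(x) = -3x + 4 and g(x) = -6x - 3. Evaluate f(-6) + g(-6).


f(-6) = 22
g(-6) = 33
Sum = 55

55


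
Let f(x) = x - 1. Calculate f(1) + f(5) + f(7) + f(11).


f(1) = 0
f(5) = 4
f(7) = 6
f(11) = 10
Sum = 20

20


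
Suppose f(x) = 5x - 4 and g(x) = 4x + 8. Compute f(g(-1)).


g(-1) = 4
f(4) = 16

16


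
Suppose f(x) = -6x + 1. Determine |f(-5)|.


f(-5) = 31
|31| = 31

31


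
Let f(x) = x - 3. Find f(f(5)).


f(5) = 2
f(2) = -1

-1


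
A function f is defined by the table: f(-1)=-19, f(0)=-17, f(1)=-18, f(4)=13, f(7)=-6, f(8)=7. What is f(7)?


Reading from the table at x = 7

-6


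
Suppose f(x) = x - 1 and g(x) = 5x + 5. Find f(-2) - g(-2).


f(-2) = -3
g(-2) = -5
Difference = 2

2


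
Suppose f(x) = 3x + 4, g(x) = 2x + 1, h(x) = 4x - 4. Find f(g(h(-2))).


h(-2) = -12
g(-12) = -23
f(-23) = -65

-65


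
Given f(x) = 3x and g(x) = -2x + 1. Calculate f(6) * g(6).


f(6) = 18
g(6) = -11
Product = -198

-198


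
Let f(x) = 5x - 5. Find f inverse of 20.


5


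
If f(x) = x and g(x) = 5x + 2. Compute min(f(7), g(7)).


7


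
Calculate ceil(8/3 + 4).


7


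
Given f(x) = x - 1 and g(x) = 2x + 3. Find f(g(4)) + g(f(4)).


f(g(4)) = 10
g(f(4)) = 9
Sum = 19

19


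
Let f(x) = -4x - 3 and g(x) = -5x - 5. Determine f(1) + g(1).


f(1) = -7
g(1) = -10
Sum = -17

-17


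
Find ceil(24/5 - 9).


24/5 = 4.8
4.8 - 9 = -4.2
ceil(-4.2) = -4

-4


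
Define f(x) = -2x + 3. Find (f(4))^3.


f(4) = -5
(-5)^3 = -125

-125


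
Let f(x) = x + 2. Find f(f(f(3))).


f(3) = 5
f(5) = 7
f(7) = 9

9


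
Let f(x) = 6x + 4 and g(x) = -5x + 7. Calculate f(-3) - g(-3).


f(-3) = -14
g(-3) = 22
Difference = -36

-36


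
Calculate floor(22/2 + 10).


22/2 = 11
11 + 10 = 21
floor(21) = 21

21


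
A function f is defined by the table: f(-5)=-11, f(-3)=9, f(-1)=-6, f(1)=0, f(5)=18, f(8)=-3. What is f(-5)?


Reading from the table at x = -5

-11


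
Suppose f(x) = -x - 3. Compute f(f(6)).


f(6) = -9
f(-9) = 6

6


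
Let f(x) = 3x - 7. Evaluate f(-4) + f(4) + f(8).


f(-4) = -19
f(4) = 5
f(8) = 17
Sum = 3

3


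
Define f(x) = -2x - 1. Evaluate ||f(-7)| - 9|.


4


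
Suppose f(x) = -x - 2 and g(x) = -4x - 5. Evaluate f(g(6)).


27


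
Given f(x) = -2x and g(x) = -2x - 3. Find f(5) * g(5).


130


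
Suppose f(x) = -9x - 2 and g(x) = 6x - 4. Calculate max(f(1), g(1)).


2


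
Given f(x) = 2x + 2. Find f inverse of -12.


Solve 2x + 2 = -12
x = (-12 - 2) / 2 = -7

-7


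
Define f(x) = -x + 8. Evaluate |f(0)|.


f(0) = 8
|8| = 8

8
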